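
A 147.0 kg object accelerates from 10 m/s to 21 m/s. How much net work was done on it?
W_net = ΔKE = ½m(v₂² − v₁²) = ½×147.0×(21² − 10²) = 25063.5 J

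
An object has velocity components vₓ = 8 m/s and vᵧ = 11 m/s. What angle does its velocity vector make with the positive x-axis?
θ = arctan(vᵧ/vₓ) = arctan(11/8) = 53.97°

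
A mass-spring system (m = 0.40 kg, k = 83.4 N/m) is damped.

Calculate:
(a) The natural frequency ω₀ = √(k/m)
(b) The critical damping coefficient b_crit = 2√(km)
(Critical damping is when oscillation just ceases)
ω₀ = √(k/m) = √(83.4/0.4) = 14.44 rad/s
b_crit = 2√(km) = 2√(83.4×0.4) = 11.55 kg/s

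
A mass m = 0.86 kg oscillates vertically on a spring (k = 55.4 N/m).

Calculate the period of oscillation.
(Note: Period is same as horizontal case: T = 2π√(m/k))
T = 2π√(m/k) = 2π√(0.86/55.4) = 0.7828 s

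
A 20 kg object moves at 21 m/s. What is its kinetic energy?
KE = ½mv² = ½×20×21² = 4410.0 J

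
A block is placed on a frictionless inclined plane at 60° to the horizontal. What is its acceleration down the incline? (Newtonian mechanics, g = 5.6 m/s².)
a = g sin(θ) = 5.6 × sin(60°) = 5.6 × 0.866 = 4.85 m/s²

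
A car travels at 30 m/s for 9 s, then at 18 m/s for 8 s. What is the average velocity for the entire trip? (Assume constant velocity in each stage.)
d₁ = v₁t₁ = 30 × 9 = 270 m
d₂ = v₂t₂ = 18 × 8 = 144 m
d_total = 414 m, t_total = 17 s
v_avg = d_total/t_total = 414/17 = 24.35 m/s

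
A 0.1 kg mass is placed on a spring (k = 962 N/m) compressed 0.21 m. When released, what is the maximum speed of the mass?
½kx² = ½mv² → v = x√(k/m) = 0.21×√(962/0.1) = 20.6 m/s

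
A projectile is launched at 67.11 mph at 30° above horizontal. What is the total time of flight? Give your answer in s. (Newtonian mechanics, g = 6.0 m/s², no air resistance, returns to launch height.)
T = 2v₀sin(θ)/g (with unit conversion) = 5.0 s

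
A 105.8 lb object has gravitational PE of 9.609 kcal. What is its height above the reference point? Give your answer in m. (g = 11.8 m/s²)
PE = mgh → h = PE/(mg) = 4.02e+04 J / (47.99 kg × 11.8 m/s²) = 71 m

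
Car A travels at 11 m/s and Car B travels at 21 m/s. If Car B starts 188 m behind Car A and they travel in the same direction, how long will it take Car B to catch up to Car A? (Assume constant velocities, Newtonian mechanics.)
Relative speed: v_rel = 21 - 11 = 10 m/s
Time to catch: t = d₀/v_rel = 188/10 = 18.8 s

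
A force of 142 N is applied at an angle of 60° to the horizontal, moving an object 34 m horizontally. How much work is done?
W = Fd cosθ = 142×34×cos(60°) = 2414.0 J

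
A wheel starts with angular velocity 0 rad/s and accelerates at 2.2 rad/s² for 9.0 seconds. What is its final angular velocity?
ω = ω₀ + αt = 0 + 2.2 × 9.0 = 19.8 rad/s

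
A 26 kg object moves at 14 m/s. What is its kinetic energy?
KE = ½mv² = ½×26×14² = 2548.0 J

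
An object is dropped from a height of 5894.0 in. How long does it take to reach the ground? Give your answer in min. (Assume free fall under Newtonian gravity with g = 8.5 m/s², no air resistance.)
t = √(2h/g) (with unit conversion) = 0.09892 min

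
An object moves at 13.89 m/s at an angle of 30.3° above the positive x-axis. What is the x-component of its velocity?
vₓ = v cos(θ) = 13.89 × cos(30.3°) = 11.99 m/s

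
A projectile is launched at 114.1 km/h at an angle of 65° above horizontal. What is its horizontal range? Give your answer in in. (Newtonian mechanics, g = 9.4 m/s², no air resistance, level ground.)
R = v₀² sin(2θ) / g (with unit conversion) = 3223.0 in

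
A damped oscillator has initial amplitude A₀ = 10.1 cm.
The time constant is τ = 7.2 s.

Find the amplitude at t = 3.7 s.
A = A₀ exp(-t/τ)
A = A₀ exp(−t/τ) = 10.1×exp(−3.7/7.2) = 6.041 cm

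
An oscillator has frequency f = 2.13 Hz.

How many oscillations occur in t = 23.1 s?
n = f×t = 2.13×23.1 = 49.2 oscillations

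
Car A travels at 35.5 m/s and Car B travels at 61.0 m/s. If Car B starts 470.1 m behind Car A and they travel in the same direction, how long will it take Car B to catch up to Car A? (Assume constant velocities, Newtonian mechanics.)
Relative speed: v_rel = 61.0 - 35.5 = 25.5 m/s
Time to catch: t = d₀/v_rel = 470.1/25.5 = 18.44 s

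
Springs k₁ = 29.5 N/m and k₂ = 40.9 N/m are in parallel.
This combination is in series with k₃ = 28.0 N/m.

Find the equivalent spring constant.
k₁₂ = k₁ + k₂ = 70.4 N/m (parallel)
1/k_eq = 1/k₁₂ + 1/k₃ → k_eq = 20.03 N/m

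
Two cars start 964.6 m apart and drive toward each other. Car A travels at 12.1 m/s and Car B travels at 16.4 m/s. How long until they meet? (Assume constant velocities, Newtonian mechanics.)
Combined speed: v_combined = 12.1 + 16.4 = 28.5 m/s
Time to meet: t = d/28.5 = 964.6/28.5 = 33.85 s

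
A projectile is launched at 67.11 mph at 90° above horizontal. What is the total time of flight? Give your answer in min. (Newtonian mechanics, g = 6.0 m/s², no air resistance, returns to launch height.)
T = 2v₀sin(θ)/g (with unit conversion) = 0.1667 min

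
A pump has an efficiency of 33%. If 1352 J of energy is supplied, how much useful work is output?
W_out = η × W_in = 0.33 × 1352 = 446.16 J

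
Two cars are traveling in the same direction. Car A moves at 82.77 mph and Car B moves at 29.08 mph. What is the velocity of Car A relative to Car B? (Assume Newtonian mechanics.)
v_rel = v_A - v_B = 82.77 - 29.08 = 53.69 mph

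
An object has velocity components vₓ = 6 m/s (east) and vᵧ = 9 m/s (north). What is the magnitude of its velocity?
|v| = √(vₓ² + vᵧ²) = √(6² + 9²) = √(117) = 10.82 m/s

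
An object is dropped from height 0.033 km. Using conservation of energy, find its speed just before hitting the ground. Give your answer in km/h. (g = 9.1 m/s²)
mgh = ½mv² → v = √(2gh) = √(2×9.1×33) = 24.51 m/s = 88.23 km/h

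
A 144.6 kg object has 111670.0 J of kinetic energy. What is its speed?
KE = ½mv² → v = √(2KE/m) = √(2×111670.0/144.6) = 39.3 m/s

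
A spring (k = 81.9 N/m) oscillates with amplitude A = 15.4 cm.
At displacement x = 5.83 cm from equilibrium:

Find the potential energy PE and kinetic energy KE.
E_total = ½kA² = ½×81.9×(0.154)² = 0.9712 J
PE = ½kx² = ½×81.9×(0.0583)² = 0.1392 J
KE = E_total − PE = 0.832 J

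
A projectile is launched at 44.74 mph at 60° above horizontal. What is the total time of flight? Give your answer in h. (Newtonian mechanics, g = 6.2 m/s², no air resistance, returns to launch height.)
T = 2v₀sin(θ)/g (with unit conversion) = 0.001552 h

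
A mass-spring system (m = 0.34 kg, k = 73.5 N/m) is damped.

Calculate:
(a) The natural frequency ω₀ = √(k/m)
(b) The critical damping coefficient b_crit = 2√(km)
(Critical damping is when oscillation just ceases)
ω₀ = √(k/m) = √(73.5/0.34) = 14.7 rad/s
b_crit = 2√(km) = 2√(73.5×0.34) = 9.998 kg/s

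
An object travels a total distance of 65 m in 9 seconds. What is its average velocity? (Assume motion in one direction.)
v_avg = Δd / Δt = 65 / 9 = 7.22 m/s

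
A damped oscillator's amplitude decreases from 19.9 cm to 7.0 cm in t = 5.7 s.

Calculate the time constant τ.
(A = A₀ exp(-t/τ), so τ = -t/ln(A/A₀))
A/A₀ = 7.0/19.9 = 0.3518; ln(A/A₀) = -1.045
τ = −t/ln(A/A₀) = −5.7/-1.045 = 5.456 s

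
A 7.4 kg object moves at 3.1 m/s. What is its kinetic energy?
KE = ½mv² = ½×7.4×3.1² = 35.557 J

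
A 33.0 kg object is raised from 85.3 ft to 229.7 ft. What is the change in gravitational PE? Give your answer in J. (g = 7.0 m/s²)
ΔPE = mg(h₂ − h₁) = 33 kg × 7.0 m/s² × (70.01 − 26) m = 1.017e+04 J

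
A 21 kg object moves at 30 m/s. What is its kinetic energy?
KE = ½mv² = ½×21×30² = 9450.0 J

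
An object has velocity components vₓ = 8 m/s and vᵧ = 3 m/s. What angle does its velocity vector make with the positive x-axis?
θ = arctan(vᵧ/vₓ) = arctan(3/8) = 20.56°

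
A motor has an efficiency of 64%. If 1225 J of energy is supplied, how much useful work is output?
W_out = η × W_in = 0.64 × 1225 = 784.0 J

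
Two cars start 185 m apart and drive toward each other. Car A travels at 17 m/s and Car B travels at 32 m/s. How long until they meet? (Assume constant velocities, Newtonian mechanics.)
Combined speed: v_combined = 17 + 32 = 49 m/s
Time to meet: t = d/49 = 185/49 = 3.78 s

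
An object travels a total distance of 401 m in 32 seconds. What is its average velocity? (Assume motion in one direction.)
v_avg = Δd / Δt = 401 / 32 = 12.53 m/s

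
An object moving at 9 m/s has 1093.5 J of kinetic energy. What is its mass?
KE = ½mv² → m = 2KE/v² = 2×1093.5/9² = 27.0 kg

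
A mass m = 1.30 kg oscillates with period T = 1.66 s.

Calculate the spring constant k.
T = 2π√(m/k) → k = m(2π/T)² = 1.3×(2π/1.66)² = 18.62 N/m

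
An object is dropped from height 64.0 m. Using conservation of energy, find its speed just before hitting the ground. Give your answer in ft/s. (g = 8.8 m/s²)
mgh = ½mv² → v = √(2gh) = √(2×8.8×64) = 33.56 m/s = 110.1 ft/s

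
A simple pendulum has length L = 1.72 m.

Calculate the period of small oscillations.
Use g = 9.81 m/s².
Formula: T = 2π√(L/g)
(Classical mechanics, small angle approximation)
T = 2π√(L/g) = 2π√(1.72/9.81) = 2.631 s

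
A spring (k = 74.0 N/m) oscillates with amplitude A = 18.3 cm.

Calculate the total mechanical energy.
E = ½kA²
E = ½kA² = ½×74.0×(0.183)² = 1.239 J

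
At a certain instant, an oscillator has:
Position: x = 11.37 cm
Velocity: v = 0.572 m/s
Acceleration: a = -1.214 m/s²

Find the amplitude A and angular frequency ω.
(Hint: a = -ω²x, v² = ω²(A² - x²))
a = −ω²x → ω = √(|a|/x) = √(1.214/0.1137) = 3.268 rad/s
v² = ω²(A² − x²) → A = √(x² + v²/ω²) = √(0.1137² + 0.572²/3.268²) = 0.2087 m = 20.87 cm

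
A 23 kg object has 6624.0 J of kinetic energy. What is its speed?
KE = ½mv² → v = √(2KE/m) = √(2×6624.0/23) = 24.0 m/s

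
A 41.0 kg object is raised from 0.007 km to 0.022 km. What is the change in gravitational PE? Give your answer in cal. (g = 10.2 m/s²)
ΔPE = mg(h₂ − h₁) = 41 kg × 10.2 m/s² × (22 − 7) m = 6273 J = 1499.0 cal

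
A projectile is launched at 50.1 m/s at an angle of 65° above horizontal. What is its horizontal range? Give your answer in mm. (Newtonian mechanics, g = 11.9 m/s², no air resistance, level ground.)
R = v₀² sin(2θ) / g (with unit conversion) = 161600.0 mm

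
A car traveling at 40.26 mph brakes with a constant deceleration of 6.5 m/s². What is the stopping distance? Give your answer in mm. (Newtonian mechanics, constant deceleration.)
d = v₀² / (2a) (with unit conversion) = 24920.0 mm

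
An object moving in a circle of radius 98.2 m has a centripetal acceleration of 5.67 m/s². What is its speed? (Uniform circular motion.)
v = √(a_c × r) = √(5.67 × 98.2) = 23.6 m/s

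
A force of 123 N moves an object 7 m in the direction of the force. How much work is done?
W = Fd = 123×7 = 861.0 J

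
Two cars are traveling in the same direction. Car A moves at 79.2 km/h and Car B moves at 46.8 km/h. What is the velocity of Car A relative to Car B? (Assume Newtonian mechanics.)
v_rel = v_A - v_B = 79.2 - 46.8 = 32.4 km/h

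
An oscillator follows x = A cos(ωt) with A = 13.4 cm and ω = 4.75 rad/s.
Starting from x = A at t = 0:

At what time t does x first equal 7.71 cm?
cos(ωt) = x/A = 7.71/13.4 = 0.5754
ωt = arccos(0.5754) = 0.9577 rad
t = 0.9577/4.75 = 0.2016 s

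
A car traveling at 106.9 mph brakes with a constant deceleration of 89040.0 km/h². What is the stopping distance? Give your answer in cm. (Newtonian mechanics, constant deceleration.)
d = v₀² / (2a) (with unit conversion) = 16620.0 cm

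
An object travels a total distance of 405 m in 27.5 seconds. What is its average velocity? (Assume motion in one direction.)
v_avg = Δd / Δt = 405 / 27.5 = 14.73 m/s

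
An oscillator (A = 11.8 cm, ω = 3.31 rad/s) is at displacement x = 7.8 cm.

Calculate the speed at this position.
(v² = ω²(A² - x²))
v = ω√(A² − x²) = 3.31×√(0.118² − 0.078²) = 0.2931 m/s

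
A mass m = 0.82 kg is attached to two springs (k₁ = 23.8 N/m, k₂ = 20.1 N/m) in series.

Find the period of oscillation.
k_eq = k₁k₂/(k₁+k₂) = 10.9 N/m
T = 2π√(m/k_eq) = 2π√(0.82/10.9) = 1.724 s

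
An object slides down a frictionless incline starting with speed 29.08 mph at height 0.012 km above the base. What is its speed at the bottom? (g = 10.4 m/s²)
½mv₀² + mgh = ½mv² → v = √(v₀² + 2gh) = √(13² + 2×10.4×12) = 20.46 m/s = 45.77 mph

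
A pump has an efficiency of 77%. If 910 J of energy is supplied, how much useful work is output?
W_out = η × W_in = 0.77 × 910 = 700.7 J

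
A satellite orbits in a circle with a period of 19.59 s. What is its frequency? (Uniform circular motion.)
f = 1/T = 1/19.59 = 0.051 Hz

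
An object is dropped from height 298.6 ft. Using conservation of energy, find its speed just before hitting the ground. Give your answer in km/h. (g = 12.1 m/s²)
mgh = ½mv² → v = √(2gh) = √(2×12.1×91.01) = 46.93 m/s = 169.0 km/h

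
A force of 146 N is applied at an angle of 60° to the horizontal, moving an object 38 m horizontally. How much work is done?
W = Fd cosθ = 146×38×cos(60°) = 2774.0 J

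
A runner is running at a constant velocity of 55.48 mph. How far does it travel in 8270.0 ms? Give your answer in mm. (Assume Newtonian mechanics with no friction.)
d = vt (with unit conversion) = 205100.0 mm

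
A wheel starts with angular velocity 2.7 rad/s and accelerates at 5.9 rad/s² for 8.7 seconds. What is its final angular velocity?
ω = ω₀ + αt = 2.7 + 5.9 × 8.7 = 54.03 rad/s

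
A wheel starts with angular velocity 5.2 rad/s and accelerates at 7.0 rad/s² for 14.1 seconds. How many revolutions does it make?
θ = ω₀t + ½αt² = 5.2×14.1 + ½×7.0×14.1² = 769.16 rad
Revolutions = θ/(2π) = 769.16/(2π) = 122.41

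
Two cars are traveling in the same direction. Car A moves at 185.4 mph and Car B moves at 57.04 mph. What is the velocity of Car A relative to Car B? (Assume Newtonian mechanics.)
v_rel = v_A - v_B = 185.4 - 57.04 = 128.4 mph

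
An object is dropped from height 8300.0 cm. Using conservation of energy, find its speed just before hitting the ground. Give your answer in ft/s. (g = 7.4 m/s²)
mgh = ½mv² → v = √(2gh) = √(2×7.4×83) = 35.05 m/s = 115.0 ft/s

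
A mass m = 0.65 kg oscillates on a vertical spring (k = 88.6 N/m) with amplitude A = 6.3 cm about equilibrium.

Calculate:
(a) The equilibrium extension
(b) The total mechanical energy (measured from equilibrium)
x_eq = mg/k = 0.65×9.81/88.6 = 0.07197 m = 7.197 cm
E = ½kA² = ½×88.6×(0.063)² = 0.1758 J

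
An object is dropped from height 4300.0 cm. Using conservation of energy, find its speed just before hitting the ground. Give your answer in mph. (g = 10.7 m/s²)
mgh = ½mv² → v = √(2gh) = √(2×10.7×43) = 30.33 m/s = 67.86 mph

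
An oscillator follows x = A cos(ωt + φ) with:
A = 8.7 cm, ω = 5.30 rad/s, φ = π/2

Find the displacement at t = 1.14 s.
x = A cos(ωt + φ) = 8.7×cos(5.3×1.14 + π/2) = 2.078 cm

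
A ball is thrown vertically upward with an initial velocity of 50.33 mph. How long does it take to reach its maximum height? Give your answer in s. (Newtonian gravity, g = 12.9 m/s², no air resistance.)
t_up = v₀/g (with unit conversion) = 1.744 s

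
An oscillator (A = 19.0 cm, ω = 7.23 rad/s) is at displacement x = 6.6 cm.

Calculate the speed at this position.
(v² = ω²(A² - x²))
v = ω√(A² − x²) = 7.23×√(0.19² − 0.066²) = 1.288 m/s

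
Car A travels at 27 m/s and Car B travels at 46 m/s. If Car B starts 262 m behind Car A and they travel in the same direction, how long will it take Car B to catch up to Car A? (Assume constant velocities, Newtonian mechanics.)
Relative speed: v_rel = 46 - 27 = 19 m/s
Time to catch: t = d₀/v_rel = 262/19 = 13.79 s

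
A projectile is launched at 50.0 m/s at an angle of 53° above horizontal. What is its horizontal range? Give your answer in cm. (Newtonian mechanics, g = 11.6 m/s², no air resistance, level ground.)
R = v₀² sin(2θ) / g (with unit conversion) = 20720.0 cm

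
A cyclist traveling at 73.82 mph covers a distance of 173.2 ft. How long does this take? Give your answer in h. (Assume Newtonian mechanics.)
t = d/v (with unit conversion) = 0.0004444 h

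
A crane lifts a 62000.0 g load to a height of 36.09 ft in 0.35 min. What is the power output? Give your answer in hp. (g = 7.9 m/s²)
W = mgh = 62×7.9×11 = 5388 J
P = W/t = 5388/21 = 256.6 W = 0.3441 hp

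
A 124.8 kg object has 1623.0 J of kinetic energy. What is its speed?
KE = ½mv² → v = √(2KE/m) = √(2×1623.0/124.8) = 5.1 m/s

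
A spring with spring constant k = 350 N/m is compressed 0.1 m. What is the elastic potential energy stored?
PE = ½kx² = ½×350×0.1² = 1.75 J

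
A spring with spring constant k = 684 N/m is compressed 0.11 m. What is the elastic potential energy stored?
PE = ½kx² = ½×684×0.11² = 4.138 J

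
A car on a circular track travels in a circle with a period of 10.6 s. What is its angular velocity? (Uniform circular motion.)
ω = 2π/T = 2π/10.6 = 0.5928 rad/s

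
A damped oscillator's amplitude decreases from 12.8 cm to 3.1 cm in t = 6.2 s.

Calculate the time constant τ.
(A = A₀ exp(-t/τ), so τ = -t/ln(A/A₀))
A/A₀ = 3.1/12.8 = 0.2422; ln(A/A₀) = -1.418
τ = −t/ln(A/A₀) = −6.2/-1.418 = 4.372 s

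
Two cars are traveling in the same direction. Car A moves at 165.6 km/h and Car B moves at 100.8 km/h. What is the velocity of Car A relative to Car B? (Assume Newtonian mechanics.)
v_rel = v_A - v_B = 165.6 - 100.8 = 64.8 km/h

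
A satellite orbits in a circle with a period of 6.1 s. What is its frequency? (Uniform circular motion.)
f = 1/T = 1/6.1 = 0.1639 Hz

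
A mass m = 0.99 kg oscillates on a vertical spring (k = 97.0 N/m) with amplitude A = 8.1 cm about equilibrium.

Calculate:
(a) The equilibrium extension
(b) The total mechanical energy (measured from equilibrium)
x_eq = mg/k = 0.99×9.81/97.0 = 0.1001 m = 10.01 cm
E = ½kA² = ½×97.0×(0.081)² = 0.3182 J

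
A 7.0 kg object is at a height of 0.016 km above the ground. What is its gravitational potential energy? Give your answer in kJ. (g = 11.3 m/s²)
PE = mgh = 7 kg × 11.3 m/s² × 16 m = 1266 J = 1.266 kJ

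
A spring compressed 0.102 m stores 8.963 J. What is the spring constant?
PE = ½kx² → k = 2PE/x² = 2×8.963/0.102² = 1723.0 N/m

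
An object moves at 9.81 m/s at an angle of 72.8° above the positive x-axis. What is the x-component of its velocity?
vₓ = v cos(θ) = 9.81 × cos(72.8°) = 2.9 m/s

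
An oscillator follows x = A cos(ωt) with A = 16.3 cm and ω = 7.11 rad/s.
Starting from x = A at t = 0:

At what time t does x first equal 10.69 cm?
cos(ωt) = x/A = 10.69/16.3 = 0.6558
ωt = arccos(0.6558) = 0.8555 rad
t = 0.8555/7.11 = 0.1203 s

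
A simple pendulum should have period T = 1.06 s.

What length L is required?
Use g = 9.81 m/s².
T = 2π√(L/g) → L = g(T/2π)² = 9.81×(1.06/2π)² = 0.2792 m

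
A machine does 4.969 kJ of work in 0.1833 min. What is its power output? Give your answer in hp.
P = W/t = 4969 J / 11 s = 451.8 W = 0.6059 hp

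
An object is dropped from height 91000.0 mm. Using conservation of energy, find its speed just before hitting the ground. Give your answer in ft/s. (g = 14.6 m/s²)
mgh = ½mv² → v = √(2gh) = √(2×14.6×91) = 51.55 m/s = 169.1 ft/s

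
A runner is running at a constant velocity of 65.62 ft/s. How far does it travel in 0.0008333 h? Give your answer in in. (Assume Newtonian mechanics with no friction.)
d = vt (with unit conversion) = 2362.0 in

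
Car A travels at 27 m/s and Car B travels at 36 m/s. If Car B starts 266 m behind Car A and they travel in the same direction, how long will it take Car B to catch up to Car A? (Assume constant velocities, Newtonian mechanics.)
Relative speed: v_rel = 36 - 27 = 9 m/s
Time to catch: t = d₀/v_rel = 266/9 = 29.56 s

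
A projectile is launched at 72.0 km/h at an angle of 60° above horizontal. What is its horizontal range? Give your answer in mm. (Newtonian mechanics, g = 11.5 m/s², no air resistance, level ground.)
R = v₀² sin(2θ) / g (with unit conversion) = 30120.0 mm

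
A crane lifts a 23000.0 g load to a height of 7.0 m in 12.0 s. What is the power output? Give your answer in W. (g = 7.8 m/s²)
W = mgh = 23×7.8×7 = 1256 J
P = W/t = 1256/12 = 104.6 W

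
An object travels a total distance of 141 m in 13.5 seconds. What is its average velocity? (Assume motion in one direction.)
v_avg = Δd / Δt = 141 / 13.5 = 10.44 m/s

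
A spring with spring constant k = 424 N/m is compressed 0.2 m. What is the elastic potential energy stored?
PE = ½kx² = ½×424×0.2² = 8.48 J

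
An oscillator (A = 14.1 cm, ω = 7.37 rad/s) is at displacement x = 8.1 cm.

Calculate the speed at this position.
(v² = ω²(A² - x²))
v = ω√(A² − x²) = 7.37×√(0.141² − 0.081²) = 0.8506 m/s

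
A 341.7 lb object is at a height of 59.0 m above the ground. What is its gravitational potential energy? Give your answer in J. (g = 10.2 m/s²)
PE = mgh = 155 kg × 10.2 m/s² × 59 m = 9.327e+04 J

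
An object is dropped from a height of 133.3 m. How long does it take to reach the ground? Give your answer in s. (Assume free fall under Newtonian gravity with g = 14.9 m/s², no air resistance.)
t = √(2h/g) = 4.23 s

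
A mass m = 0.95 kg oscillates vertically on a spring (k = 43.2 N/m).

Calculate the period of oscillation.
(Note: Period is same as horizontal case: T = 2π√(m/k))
T = 2π√(m/k) = 2π√(0.95/43.2) = 0.9318 s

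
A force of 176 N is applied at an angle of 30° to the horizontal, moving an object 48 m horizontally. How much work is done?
W = Fd cosθ = 176×48×cos(30°) = 7316.2 J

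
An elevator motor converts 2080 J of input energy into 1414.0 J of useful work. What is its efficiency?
η = W_out/W_in = 1414.0/2080 = 0.6798 = 67.98%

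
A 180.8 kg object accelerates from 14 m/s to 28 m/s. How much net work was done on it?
W_net = ΔKE = ½m(v₂² − v₁²) = ½×180.8×(28² − 14²) = 53155.2 J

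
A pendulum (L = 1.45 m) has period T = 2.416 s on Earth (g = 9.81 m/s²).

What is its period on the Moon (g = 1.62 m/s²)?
T = 2π√(L/g), so T_moon/T_earth = √(g_earth/g_moon)
T_moon = 2π√(1.45/1.62) = 5.944 s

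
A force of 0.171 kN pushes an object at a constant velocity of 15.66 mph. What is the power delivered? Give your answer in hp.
P = Fv = 171 N × 7.001 m/s = 1197 W = 1.605 hp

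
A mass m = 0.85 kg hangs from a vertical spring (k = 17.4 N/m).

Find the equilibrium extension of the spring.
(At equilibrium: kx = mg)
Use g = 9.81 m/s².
x_eq = mg/k = 0.85×9.81/17.4 = 0.4792 m = 47.92 cm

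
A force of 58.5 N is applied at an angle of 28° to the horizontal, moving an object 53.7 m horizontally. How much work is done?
W = Fd cosθ = 58.5×53.7×cos(28°) = 2773.7 J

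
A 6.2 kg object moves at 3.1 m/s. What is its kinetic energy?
KE = ½mv² = ½×6.2×3.1² = 29.791 J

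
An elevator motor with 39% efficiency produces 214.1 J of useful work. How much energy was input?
W_in = W_out/η = 214.1/0.39 = 548.97 J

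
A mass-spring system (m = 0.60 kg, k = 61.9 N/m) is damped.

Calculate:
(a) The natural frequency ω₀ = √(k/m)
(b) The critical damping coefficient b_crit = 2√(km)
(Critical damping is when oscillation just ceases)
ω₀ = √(k/m) = √(61.9/0.6) = 10.16 rad/s
b_crit = 2√(km) = 2√(61.9×0.6) = 12.19 kg/s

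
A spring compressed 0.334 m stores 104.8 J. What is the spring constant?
PE = ½kx² → k = 2PE/x² = 2×104.8/0.334² = 1879.0 N/m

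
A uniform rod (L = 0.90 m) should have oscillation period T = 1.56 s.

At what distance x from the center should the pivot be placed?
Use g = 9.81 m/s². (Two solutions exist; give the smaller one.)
T = 2π√((L²/12 + x²)/(gx)). Let c = T²g/(4π²) = 0.6047.
x² − cx + L²/12 = 0 → x = (c − √(c² − L²/3))/2 = 0.1477 m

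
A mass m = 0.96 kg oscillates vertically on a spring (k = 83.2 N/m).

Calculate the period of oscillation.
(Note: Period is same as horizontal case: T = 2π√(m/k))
T = 2π√(m/k) = 2π√(0.96/83.2) = 0.6749 s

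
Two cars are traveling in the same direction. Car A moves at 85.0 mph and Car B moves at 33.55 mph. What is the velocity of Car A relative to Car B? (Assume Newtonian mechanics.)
v_rel = v_A - v_B = 85.0 - 33.55 = 51.45 mph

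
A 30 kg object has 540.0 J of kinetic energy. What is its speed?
KE = ½mv² → v = √(2KE/m) = √(2×540.0/30) = 6.0 m/s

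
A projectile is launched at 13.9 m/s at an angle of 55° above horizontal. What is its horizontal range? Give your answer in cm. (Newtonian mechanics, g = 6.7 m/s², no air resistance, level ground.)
R = v₀² sin(2θ) / g (with unit conversion) = 2710.0 cm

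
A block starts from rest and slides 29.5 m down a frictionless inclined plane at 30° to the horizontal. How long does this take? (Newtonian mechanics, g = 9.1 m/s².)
a = g sin(θ) = 9.1 × sin(30°) = 4.55 m/s²
t = √(2d/a) = √(2 × 29.5 / 4.55) = 3.6 s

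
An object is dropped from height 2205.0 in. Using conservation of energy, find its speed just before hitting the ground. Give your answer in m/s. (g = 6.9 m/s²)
mgh = ½mv² → v = √(2gh) = √(2×6.9×56.01) = 27.8 m/s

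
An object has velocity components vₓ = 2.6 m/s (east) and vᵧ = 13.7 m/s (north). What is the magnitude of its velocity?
|v| = √(vₓ² + vᵧ²) = √(2.6² + 13.7²) = √(194.45) = 13.94 m/s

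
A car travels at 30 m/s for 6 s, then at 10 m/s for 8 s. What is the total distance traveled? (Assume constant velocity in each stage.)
d₁ = v₁t₁ = 30 × 6 = 180 m
d₂ = v₂t₂ = 10 × 8 = 80 m
d_total = 180 + 80 = 260 m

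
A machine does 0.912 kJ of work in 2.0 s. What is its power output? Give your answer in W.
P = W/t = 912 J / 2 s = 456 W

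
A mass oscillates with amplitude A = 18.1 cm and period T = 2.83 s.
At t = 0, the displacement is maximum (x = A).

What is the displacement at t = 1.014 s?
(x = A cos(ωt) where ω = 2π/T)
ω = 2π/T = 2π/2.83 = 2.22 rad/s
x = A cos(ωt) = 18.1×cos(2.22×1.014) = -11.39 cm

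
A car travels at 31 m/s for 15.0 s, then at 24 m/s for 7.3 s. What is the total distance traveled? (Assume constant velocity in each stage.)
d₁ = v₁t₁ = 31 × 15.0 = 465 m
d₂ = v₂t₂ = 24 × 7.3 = 175.2 m
d_total = 465 + 175.2 = 640.2 m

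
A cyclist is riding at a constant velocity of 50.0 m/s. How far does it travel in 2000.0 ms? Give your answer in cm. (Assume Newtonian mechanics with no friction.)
d = vt (with unit conversion) = 10000.0 cm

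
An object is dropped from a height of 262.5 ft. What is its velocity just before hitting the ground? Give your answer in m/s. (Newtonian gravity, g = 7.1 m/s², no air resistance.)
v = √(2gh) (with unit conversion) = 33.71 m/s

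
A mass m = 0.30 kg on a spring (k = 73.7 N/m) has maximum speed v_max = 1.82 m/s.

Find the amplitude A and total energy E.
½mv²_max = ½kA² → A = v_max√(m/k) = 1.82×√(0.3/73.7) = 0.1161 m = 11.61 cm
E = ½mv²_max = ½×0.3×1.82² = 0.4969 J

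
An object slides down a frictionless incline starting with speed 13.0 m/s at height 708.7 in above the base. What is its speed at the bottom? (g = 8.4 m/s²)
½mv₀² + mgh = ½mv² → v = √(v₀² + 2gh) = √(13² + 2×8.4×18) = 21.71 m/s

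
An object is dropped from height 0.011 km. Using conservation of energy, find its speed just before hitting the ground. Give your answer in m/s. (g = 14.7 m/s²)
mgh = ½mv² → v = √(2gh) = √(2×14.7×11) = 17.98 m/s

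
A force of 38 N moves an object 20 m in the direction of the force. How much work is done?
W = Fd = 38×20 = 760.0 J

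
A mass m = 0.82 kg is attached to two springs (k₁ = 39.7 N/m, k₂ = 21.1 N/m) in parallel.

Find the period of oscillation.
k_eq = k₁+k₂ = 60.8 N/m
T = 2π√(m/k_eq) = 2π√(0.82/60.8) = 0.7297 s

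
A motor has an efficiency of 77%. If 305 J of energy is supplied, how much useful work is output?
W_out = η × W_in = 0.77 × 305 = 234.85 J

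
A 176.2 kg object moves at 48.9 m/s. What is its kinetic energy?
KE = ½mv² = ½×176.2×48.9² = 210665.6 J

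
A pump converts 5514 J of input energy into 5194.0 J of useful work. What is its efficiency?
η = W_out/W_in = 5194.0/5514 = 0.942 = 94.2%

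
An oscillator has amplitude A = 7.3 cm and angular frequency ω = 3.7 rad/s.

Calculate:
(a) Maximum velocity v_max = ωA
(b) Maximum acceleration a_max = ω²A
v_max = ωA = 3.7×0.073 = 0.2701 m/s
a_max = ω²A = 3.7²×0.073 = 0.9994 m/s²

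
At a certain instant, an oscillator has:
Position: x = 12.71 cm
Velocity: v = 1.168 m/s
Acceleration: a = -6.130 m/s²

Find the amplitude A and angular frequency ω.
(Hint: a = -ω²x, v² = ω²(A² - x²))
a = −ω²x → ω = √(|a|/x) = √(6.13/0.1271) = 6.945 rad/s
v² = ω²(A² − x²) → A = √(x² + v²/ω²) = √(0.1271² + 1.168²/6.945²) = 0.2108 m = 21.08 cm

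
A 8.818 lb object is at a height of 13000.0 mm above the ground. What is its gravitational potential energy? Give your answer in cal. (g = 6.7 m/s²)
PE = mgh = 4 kg × 6.7 m/s² × 13 m = 348.4 J = 83.26 cal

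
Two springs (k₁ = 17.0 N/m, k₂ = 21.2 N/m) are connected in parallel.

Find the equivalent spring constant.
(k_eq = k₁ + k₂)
k_eq = k₁ + k₂ = 17.0 + 21.2 = 38.2 N/m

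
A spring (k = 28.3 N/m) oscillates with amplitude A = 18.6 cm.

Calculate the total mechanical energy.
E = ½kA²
E = ½kA² = ½×28.3×(0.186)² = 0.4895 J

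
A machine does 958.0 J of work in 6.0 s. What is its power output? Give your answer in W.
P = W/t = 958 J / 6 s = 159.7 W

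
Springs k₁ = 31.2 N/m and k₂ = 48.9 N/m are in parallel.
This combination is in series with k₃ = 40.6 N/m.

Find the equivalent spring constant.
k₁₂ = k₁ + k₂ = 80.1 N/m (parallel)
1/k_eq = 1/k₁₂ + 1/k₃ → k_eq = 26.94 N/m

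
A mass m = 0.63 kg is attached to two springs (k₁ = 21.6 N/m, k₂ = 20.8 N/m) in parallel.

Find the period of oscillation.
k_eq = k₁+k₂ = 42.4 N/m
T = 2π√(m/k_eq) = 2π√(0.63/42.4) = 0.7659 s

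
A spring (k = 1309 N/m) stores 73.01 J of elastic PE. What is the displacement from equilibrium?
PE = ½kx² → x = √(2PE/k) = √(2×73.01/1309) = 0.334 m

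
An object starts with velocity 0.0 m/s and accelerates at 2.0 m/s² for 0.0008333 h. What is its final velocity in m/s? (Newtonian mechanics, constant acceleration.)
v = v₀ + at (with unit conversion) = 6.0 m/s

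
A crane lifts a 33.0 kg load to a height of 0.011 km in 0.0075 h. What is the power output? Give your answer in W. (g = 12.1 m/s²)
W = mgh = 33×12.1×11 = 4392 J
P = W/t = 4392/27 = 162.7 W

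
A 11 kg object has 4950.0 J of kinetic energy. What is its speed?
KE = ½mv² → v = √(2KE/m) = √(2×4950.0/11) = 30.0 m/s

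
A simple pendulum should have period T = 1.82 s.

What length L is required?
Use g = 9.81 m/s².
T = 2π√(L/g) → L = g(T/2π)² = 9.81×(1.82/2π)² = 0.8231 m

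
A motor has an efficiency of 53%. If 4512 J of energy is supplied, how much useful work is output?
W_out = η × W_in = 0.53 × 4512 = 2391.4 J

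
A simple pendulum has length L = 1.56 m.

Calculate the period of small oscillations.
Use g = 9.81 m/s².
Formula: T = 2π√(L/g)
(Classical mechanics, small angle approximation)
T = 2π√(L/g) = 2π√(1.56/9.81) = 2.506 s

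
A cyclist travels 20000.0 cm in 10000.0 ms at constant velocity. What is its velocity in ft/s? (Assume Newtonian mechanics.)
v = d/t (with unit conversion) = 65.62 ft/s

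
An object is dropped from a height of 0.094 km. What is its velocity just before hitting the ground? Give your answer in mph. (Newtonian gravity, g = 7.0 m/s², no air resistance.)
v = √(2gh) (with unit conversion) = 81.15 mph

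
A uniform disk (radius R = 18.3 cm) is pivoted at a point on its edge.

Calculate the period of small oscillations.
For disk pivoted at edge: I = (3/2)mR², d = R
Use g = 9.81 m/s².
I/m = (3/2)R² = 0.05023 m²; d = R = 0.183 m
T = 2π√((3/2)R²/(gR)) = 2π√(3R/(2g)) = 1.051 s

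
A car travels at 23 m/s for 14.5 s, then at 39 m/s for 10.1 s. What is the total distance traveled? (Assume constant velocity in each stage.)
d₁ = v₁t₁ = 23 × 14.5 = 333.5 m
d₂ = v₂t₂ = 39 × 10.1 = 393.9 m
d_total = 333.5 + 393.9 = 727.4 m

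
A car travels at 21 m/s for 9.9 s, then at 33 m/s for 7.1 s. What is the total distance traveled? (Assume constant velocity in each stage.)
d₁ = v₁t₁ = 21 × 9.9 = 207.9 m
d₂ = v₂t₂ = 33 × 7.1 = 234.3 m
d_total = 207.9 + 234.3 = 442.2 m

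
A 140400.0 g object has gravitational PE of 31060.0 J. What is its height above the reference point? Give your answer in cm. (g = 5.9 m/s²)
PE = mgh → h = PE/(mg) = 3.106e+04 J / (140.4 kg × 5.9 m/s²) = 37.5 m = 3750.0 cm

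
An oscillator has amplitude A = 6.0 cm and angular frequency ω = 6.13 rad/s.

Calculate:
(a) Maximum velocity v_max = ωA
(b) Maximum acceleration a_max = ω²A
v_max = ωA = 6.13×0.06 = 0.3678 m/s
a_max = ω²A = 6.13²×0.06 = 2.255 m/s²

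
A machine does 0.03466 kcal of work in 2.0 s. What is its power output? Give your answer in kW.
P = W/t = 145 J / 2 s = 72.51 W = 0.07251 kW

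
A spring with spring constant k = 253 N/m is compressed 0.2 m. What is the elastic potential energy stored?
PE = ½kx² = ½×253×0.2² = 5.06 J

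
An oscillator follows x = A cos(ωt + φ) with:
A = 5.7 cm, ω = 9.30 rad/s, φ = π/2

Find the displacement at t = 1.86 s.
x = A cos(ωt + φ) = 5.7×cos(9.3×1.86 + π/2) = 5.699 cm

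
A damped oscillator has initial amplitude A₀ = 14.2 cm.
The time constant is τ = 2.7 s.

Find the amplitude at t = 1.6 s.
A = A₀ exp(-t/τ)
A = A₀ exp(−t/τ) = 14.2×exp(−1.6/2.7) = 7.851 cm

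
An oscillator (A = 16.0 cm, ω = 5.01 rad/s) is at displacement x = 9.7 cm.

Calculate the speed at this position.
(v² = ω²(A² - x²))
v = ω√(A² − x²) = 5.01×√(0.16² − 0.097²) = 0.6375 m/s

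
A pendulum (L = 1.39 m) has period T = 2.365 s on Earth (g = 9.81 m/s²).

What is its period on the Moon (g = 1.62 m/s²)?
T = 2π√(L/g), so T_moon/T_earth = √(g_earth/g_moon)
T_moon = 2π√(1.39/1.62) = 5.82 s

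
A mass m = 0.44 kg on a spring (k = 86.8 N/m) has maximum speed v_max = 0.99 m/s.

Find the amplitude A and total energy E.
½mv²_max = ½kA² → A = v_max√(m/k) = 0.99×√(0.44/86.8) = 0.07049 m = 7.049 cm
E = ½mv²_max = ½×0.44×0.99² = 0.2156 J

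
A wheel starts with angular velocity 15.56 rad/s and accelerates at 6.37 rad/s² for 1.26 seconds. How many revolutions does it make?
θ = ω₀t + ½αt² = 15.56×1.26 + ½×6.37×1.26² = 24.66 rad
Revolutions = θ/(2π) = 24.66/(2π) = 3.93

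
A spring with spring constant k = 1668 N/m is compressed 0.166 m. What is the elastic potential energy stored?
PE = ½kx² = ½×1668×0.166² = 22.98 J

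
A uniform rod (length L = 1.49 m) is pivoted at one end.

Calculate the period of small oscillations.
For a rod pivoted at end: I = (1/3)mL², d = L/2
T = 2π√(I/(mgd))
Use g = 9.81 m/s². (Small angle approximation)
I/m = (1/3)L² = 0.74 m²; d = L/2 = 0.745 m
T = 2π√(I/(mgd)) = 2π√(0.74/(9.81×0.745)) = 1.999 s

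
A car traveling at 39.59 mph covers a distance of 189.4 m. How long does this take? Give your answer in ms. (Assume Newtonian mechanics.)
t = d/v (with unit conversion) = 10700.0 ms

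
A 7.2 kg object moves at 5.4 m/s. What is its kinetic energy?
KE = ½mv² = ½×7.2×5.4² = 104.976 J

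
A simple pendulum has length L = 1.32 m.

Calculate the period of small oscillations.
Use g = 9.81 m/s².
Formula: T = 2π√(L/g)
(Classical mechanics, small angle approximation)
T = 2π√(L/g) = 2π√(1.32/9.81) = 2.305 s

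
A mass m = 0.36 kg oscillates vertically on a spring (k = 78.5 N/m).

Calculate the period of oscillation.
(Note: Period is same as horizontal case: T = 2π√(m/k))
T = 2π√(m/k) = 2π√(0.36/78.5) = 0.4255 s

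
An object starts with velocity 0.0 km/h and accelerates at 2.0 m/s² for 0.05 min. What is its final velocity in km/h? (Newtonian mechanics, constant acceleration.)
v = v₀ + at (with unit conversion) = 21.6 km/h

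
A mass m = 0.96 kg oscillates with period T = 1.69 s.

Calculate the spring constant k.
T = 2π√(m/k) → k = m(2π/T)² = 0.96×(2π/1.69)² = 13.27 N/m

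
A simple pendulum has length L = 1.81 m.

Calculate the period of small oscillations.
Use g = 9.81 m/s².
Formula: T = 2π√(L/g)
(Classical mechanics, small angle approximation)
T = 2π√(L/g) = 2π√(1.81/9.81) = 2.699 s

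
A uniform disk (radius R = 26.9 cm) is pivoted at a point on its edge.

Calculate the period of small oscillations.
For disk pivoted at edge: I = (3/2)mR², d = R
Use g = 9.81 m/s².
I/m = (3/2)R² = 0.1085 m²; d = R = 0.269 m
T = 2π√((3/2)R²/(gR)) = 2π√(3R/(2g)) = 1.274 s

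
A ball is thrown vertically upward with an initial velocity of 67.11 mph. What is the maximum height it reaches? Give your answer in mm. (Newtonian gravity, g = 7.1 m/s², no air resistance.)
h_max = v₀²/(2g) (with unit conversion) = 63380.0 mm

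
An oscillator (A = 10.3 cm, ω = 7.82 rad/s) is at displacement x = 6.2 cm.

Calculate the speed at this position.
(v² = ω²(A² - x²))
v = ω√(A² − x²) = 7.82×√(0.103² − 0.062²) = 0.6432 m/s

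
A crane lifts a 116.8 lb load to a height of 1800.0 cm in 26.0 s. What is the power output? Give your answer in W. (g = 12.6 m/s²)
W = mgh = 52.98×12.6×18 = 1.202e+04 J
P = W/t = 1.202e+04/26 = 462.1 W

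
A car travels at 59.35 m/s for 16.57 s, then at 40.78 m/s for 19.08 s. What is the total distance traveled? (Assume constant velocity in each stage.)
d₁ = v₁t₁ = 59.35 × 16.57 = 983.43 m
d₂ = v₂t₂ = 40.78 × 19.08 = 778.082 m
d_total = 983.43 + 778.082 = 1761.51 m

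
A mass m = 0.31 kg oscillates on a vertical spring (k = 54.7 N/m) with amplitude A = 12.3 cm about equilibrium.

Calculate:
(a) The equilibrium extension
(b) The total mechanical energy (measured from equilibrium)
x_eq = mg/k = 0.31×9.81/54.7 = 0.0556 m = 5.56 cm
E = ½kA² = ½×54.7×(0.123)² = 0.4138 J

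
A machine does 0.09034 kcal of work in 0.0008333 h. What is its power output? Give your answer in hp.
P = W/t = 378 J / 3 s = 126 W = 0.169 hp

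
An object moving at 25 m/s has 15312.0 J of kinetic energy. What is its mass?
KE = ½mv² → m = 2KE/v² = 2×15312.0/25² = 49.0 kg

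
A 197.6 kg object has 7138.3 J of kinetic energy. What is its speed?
KE = ½mv² → v = √(2KE/m) = √(2×7138.3/197.6) = 8.5 m/s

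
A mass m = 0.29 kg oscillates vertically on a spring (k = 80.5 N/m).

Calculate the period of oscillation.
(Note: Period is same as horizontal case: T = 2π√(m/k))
T = 2π√(m/k) = 2π√(0.29/80.5) = 0.3771 s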